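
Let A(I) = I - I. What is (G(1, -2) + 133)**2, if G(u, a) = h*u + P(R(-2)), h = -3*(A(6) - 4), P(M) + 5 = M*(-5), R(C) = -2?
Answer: 22500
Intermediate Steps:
P(M) = -5 - 5*M (P(M) = -5 + M*(-5) = -5 - 5*M)
A(I) = 0
h = 12 (h = -3*(0 - 4) = -3*(-4) = 12)
G(u, a) = 5 + 12*u (G(u, a) = 12*u + (-5 - 5*(-2)) = 12*u + (-5 + 10) = 12*u + 5 = 5 + 12*u)
(G(1, -2) + 133)**2 = ((5 + 12*1) + 133)**2 = ((5 + 12) + 133)**2 = (17 + 133)**2 = 150**2 = 22500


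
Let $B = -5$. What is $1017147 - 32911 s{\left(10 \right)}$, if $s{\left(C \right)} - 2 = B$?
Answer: $1115880$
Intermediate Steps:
$s{\left(C \right)} = -3$ ($s{\left(C \right)} = 2 - 5 = -3$)
$1017147 - 32911 s{\left(10 \right)} = 1017147 - 32911 \left(-3\right) = 1017147 - -98733 = 1017147 + 98733 = 1115880$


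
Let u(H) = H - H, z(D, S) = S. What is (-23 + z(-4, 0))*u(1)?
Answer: 0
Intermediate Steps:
u(H) = 0
(-23 + z(-4, 0))*u(1) = (-23 + 0)*0 = -23*0 = 0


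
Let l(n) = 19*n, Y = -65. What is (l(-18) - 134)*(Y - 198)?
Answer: 125188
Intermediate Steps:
(l(-18) - 134)*(Y - 198) = (19*(-18) - 134)*(-65 - 198) = (-342 - 134)*(-263) = -476*(-263) = 125188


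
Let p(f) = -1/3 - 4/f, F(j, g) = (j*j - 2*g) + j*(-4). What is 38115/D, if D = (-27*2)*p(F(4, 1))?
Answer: -847/2 ≈ -423.50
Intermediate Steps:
F(j, g) = j² - 4*j - 2*g (F(j, g) = (j² - 2*g) - 4*j = j² - 4*j - 2*g)
p(f) = -⅓ - 4/f (p(f) = -1*⅓ - 4/f = -⅓ - 4/f)
D = -90 (D = (-27*2)*((-12 - (4² - 4*4 - 2*1))/(3*(4² - 4*4 - 2*1))) = -18*(-12 - (16 - 16 - 2))/(16 - 16 - 2) = -18*(-12 - 1*(-2))/(-2) = -18*(-1)*(-12 + 2)/2 = -18*(-1)*(-10)/2 = -54*5/3 = -90)
38115/D = 38115/(-90) = 38115*(-1/90) = -847/2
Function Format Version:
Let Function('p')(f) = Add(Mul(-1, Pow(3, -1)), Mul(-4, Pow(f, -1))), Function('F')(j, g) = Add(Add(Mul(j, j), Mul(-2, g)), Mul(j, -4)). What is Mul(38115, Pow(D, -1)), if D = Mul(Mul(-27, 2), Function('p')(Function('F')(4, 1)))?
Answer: Rational(-847, 2) ≈ -423.50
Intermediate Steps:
Function('F')(j, g) = Add(Pow(j, 2), Mul(-4, j), Mul(-2, g)) (Function('F')(j, g) = Add(Add(Pow(j, 2), Mul(-2, g)), Mul(-4, j)) = Add(Pow(j, 2), Mul(-4, j), Mul(-2, g)))
Function('p')(f) = Add(Rational(-1, 3), Mul(-4, Pow(f, -1))) (Function('p')(f) = Add(Mul(-1, Rational(1, 3)), Mul(-4, Pow(f, -1))) = Add(Rational(-1, 3), Mul(-4, Pow(f, -1))))
D = -90 (D = Mul(Mul(-27, 2), Mul(Rational(1, 3), Pow(Add(Pow(4, 2), Mul(-4, 4), Mul(-2, 1)), -1), Add(-12, Mul(-1, Add(Pow(4, 2), Mul(-4, 4), Mul(-2, 1)))))) = Mul(-54, Mul(Rational(1, 3), Pow(Add(16, -16, -2), -1), Add(-12, Mul(-1, Add(16, -16, -2))))) = Mul(-54, Mul(Rational(1, 3), Pow(-2, -1), Add(-12, Mul(-1, -2)))) = Mul(-54, Mul(Rational(1, 3), Rational(-1, 2), Add(-12, 2))) = Mul(-54, Mul(Rational(1, 3), Rational(-1, 2), -10)) = Mul(-54, Rational(5, 3)) = -90)
Mul(38115, Pow(D, -1)) = Mul(38115, Pow(-90, -1)) = Mul(38115, Rational(-1, 90)) = Rational(-847, 2)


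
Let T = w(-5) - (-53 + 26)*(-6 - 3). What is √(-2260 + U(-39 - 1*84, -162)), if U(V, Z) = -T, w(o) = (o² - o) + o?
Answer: I*√2042 ≈ 45.188*I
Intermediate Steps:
w(o) = o²
T = -218 (T = (-5)² - (-53 + 26)*(-6 - 3) = 25 - (-27)*(-9) = 25 - 1*243 = 25 - 243 = -218)
U(V, Z) = 218 (U(V, Z) = -1*(-218) = 218)
√(-2260 + U(-39 - 1*84, -162)) = √(-2260 + 218) = √(-2042) = I*√2042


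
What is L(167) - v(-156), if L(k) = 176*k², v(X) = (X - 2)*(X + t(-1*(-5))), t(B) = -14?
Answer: 4881604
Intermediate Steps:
v(X) = (-14 + X)*(-2 + X) (v(X) = (X - 2)*(X - 14) = (-2 + X)*(-14 + X) = (-14 + X)*(-2 + X))
L(167) - v(-156) = 176*167² - (28 + (-156)² - 16*(-156)) = 176*27889 - (28 + 24336 + 2496) = 4908464 - 1*26860 = 4908464 - 26860 = 4881604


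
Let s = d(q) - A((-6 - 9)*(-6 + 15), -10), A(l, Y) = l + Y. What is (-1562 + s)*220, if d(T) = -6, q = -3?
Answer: -313060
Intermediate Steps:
A(l, Y) = Y + l
s = 139 (s = -6 - (-10 + (-6 - 9)*(-6 + 15)) = -6 - (-10 - 15*9) = -6 - (-10 - 135) = -6 - 1*(-145) = -6 + 145 = 139)
(-1562 + s)*220 = (-1562 + 139)*220 = -1423*220 = -313060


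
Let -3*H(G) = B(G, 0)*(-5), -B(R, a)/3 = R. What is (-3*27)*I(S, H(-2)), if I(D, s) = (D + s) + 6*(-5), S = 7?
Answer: 1053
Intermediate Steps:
B(R, a) = -3*R
H(G) = -5*G (H(G) = -(-3*G)*(-5)/3 = -5*G)
I(D, s) = -30 + D + s (I(D, s) = (D + s) - 30 = -30 + D + s)
(-3*27)*I(S, H(-2)) = (-3*27)*(-30 + 7 - 5*(-2)) = -81*(-30 + 7 + 10) = -81*(-13) = 1053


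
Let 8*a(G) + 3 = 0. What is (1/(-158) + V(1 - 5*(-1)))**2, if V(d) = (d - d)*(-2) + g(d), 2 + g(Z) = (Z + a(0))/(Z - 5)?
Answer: 5230369/399424 ≈ 13.095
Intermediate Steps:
a(G) = -3/8 (a(G) = -3/8 + (1/8)*0 = -3/8 + 0 = -3/8)
g(Z) = -2 + (-3/8 + Z)/(-5 + Z) (g(Z) = -2 + (Z - 3/8)/(Z - 5) = -2 + (-3/8 + Z)/(-5 + Z))
V(d) = (77/8 - d)/(-5 + d) (V(d) = (d - d)*(-2) + (77/8 - d)/(-5 + d) = 0*(-2) + (77/8 - d)/(-5 + d) = 0 + (77/8 - d)/(-5 + d) = (77/8 - d)/(-5 + d))
(1/(-158) + V(1 - 5*(-1)))**2 = (1/(-158) + (77/8 - (1 - 5*(-1)))/(-5 + (1 - 5*(-1))))**2 = (-1/158 + (77/8 - (1 + 5))/(-5 + (1 + 5)))**2 = (-1/158 + (77/8 - 1*6)/(-5 + 6))**2 = (-1/158 + (77/8 - 6)/1)**2 = (-1/158 + 1*(29/8))**2 = (-1/158 + 29/8)**2 = (2287/632)**2 = 5230369/399424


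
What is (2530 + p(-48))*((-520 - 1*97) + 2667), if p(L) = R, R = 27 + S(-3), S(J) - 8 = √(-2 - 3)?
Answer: 5258250 + 2050*I*√5 ≈ 5.2582e+6 + 4583.9*I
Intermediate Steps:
S(J) = 8 + I*√5 (S(J) = 8 + √(-2 - 3) = 8 + √(-5) = 8 + I*√5)
R = 35 + I*√5 (R = 27 + (8 + I*√5) = 35 + I*√5 ≈ 35.0 + 2.2361*I)
p(L) = 35 + I*√5
(2530 + p(-48))*((-520 - 1*97) + 2667) = (2530 + (35 + I*√5))*((-520 - 1*97) + 2667) = (2565 + I*√5)*((-520 - 97) + 2667) = (2565 + I*√5)*(-617 + 2667) = (2565 + I*√5)*2050 = 5258250 + 2050*I*√5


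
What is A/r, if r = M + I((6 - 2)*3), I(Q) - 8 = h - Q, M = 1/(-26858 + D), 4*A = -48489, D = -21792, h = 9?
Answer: -393164975/162166 ≈ -2424.5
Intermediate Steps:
A = -48489/4 (A = (1/4)*(-48489) = -48489/4 ≈ -12122.)
M = -1/48650 (M = 1/(-26858 - 21792) = 1/(-48650) = -1/48650 ≈ -2.0555e-5)
I(Q) = 17 - Q (I(Q) = 8 + (9 - Q) = 17 - Q)
r = 243249/48650 (r = -1/48650 + (17 - (6 - 2)*3) = -1/48650 + (17 - 4*3) = -1/48650 + (17 - 1*12) = -1/48650 + (17 - 12) = -1/48650 + 5 = 243249/48650 ≈ 5.0000)
A/r = -48489/(4*243249/48650) = -48489/4*48650/243249 = -393164975/162166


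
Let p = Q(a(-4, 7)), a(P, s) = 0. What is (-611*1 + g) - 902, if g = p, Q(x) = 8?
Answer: -1505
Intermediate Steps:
p = 8
g = 8
(-611*1 + g) - 902 = (-611*1 + 8) - 902 = (-611 + 8) - 902 = -603 - 902 = -1505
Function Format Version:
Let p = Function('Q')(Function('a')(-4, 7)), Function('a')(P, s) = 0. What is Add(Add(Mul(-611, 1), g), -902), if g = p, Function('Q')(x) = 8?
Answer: -1505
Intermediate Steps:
p = 8
g = 8
Add(Add(Mul(-611, 1), g), -902) = Add(Add(Mul(-611, 1), 8), -902) = Add(Add(-611, 8), -902) = Add(-603, -902) = -1505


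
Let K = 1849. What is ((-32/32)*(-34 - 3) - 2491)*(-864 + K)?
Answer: -2417190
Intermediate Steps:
((-32/32)*(-34 - 3) - 2491)*(-864 + K) = ((-32/32)*(-34 - 3) - 2491)*(-864 + 1849) = (-32*1/32*(-37) - 2491)*985 = (-1*(-37) - 2491)*985 = (37 - 2491)*985 = -2454*985 = -2417190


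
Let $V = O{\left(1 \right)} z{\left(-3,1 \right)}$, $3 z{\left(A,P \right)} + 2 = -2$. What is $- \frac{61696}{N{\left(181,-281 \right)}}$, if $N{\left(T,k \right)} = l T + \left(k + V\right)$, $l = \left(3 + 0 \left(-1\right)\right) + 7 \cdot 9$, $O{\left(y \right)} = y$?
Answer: $- \frac{185088}{34991} \approx -5.2896$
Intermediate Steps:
$z{\left(A,P \right)} = - \frac{4}{3}$ ($z{\left(A,P \right)} = - \frac{2}{3} + \frac{1}{3} \left(-2\right) = - \frac{2}{3} - \frac{2}{3} = - \frac{4}{3}$)
$V = - \frac{4}{3}$ ($V = 1 \left(- \frac{4}{3}\right) = - \frac{4}{3} \approx -1.3333$)
$l = 66$ ($l = \left(3 + 0\right) + 63 = 3 + 63 = 66$)
$N{\left(T,k \right)} = - \frac{4}{3} + k + 66 T$ ($N{\left(T,k \right)} = 66 T + \left(k - \frac{4}{3}\right) = 66 T + \left(- \frac{4}{3} + k\right) = - \frac{4}{3} + k + 66 T$)
$- \frac{61696}{N{\left(181,-281 \right)}} = - \frac{61696}{- \frac{4}{3} - 281 + 66 \cdot 181} = - \frac{61696}{- \frac{4}{3} - 281 + 11946} = - \frac{61696}{\frac{34991}{3}} = \left(-61696\right) \frac{3}{34991} = - \frac{185088}{34991}$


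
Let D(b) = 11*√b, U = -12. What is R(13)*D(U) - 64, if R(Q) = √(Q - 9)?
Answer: -64 + 44*I*√3 ≈ -64.0 + 76.21*I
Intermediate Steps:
R(Q) = √(-9 + Q)
R(13)*D(U) - 64 = √(-9 + 13)*(11*√(-12)) - 64 = √4*(11*(2*I*√3)) - 64 = 2*(22*I*√3) - 64 = 44*I*√3 - 64 = -64 + 44*I*√3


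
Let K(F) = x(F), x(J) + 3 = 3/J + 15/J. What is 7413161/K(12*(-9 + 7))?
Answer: -29652644/15 ≈ -1.9768e+6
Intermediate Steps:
x(J) = -3 + 18/J (x(J) = -3 + (3/J + 15/J) = -3 + 18/J)
K(F) = -3 + 18/F
7413161/K(12*(-9 + 7)) = 7413161/(-3 + 18/((12*(-9 + 7)))) = 7413161/(-3 + 18/((12*(-2)))) = 7413161/(-3 + 18/(-24)) = 7413161/(-3 + 18*(-1/24)) = 7413161/(-3 - ¾) = 7413161/(-15/4) = 7413161*(-4/15) = -29652644/15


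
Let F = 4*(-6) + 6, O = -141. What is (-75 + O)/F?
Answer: 12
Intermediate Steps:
F = -18 (F = -24 + 6 = -18)
(-75 + O)/F = (-75 - 141)/(-18) = -1/18*(-216) = 12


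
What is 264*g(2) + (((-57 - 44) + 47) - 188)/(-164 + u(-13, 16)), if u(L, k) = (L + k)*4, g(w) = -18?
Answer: -361031/76 ≈ -4750.4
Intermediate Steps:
u(L, k) = 4*L + 4*k
264*g(2) + (((-57 - 44) + 47) - 188)/(-164 + u(-13, 16)) = 264*(-18) + (((-57 - 44) + 47) - 188)/(-164 + (4*(-13) + 4*16)) = -4752 + ((-101 + 47) - 188)/(-164 + (-52 + 64)) = -4752 + (-54 - 188)/(-164 + 12) = -4752 - 242/(-152) = -4752 - 242*(-1/152) = -4752 + 121/76 = -361031/76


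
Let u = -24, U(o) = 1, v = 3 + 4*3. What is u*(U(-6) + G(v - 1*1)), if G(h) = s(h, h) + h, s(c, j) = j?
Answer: -696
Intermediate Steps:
v = 15 (v = 3 + 12 = 15)
G(h) = 2*h (G(h) = h + h = 2*h)
u*(U(-6) + G(v - 1*1)) = -24*(1 + 2*(15 - 1*1)) = -24*(1 + 2*(15 - 1)) = -24*(1 + 2*14) = -24*(1 + 28) = -24*29 = -696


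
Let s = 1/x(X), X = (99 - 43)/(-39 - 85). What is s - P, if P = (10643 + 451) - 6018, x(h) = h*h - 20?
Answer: -96566785/19024 ≈ -5076.0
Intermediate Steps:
X = -14/31 (X = 56/(-124) = 56*(-1/124) = -14/31 ≈ -0.45161)
x(h) = -20 + h² (x(h) = h² - 20 = -20 + h²)
P = 5076 (P = 11094 - 6018 = 5076)
s = -961/19024 (s = 1/(-20 + (-14/31)²) = 1/(-20 + 196/961) = 1/(-19024/961) = -961/19024 ≈ -0.050515)
s - P = -961/19024 - 1*5076 = -961/19024 - 5076 = -96566785/19024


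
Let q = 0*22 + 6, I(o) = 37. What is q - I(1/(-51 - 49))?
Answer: -31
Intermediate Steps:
q = 6 (q = 0 + 6 = 6)
q - I(1/(-51 - 49)) = 6 - 1*37 = 6 - 37 = -31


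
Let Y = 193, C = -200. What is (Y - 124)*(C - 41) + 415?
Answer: -16214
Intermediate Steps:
(Y - 124)*(C - 41) + 415 = (193 - 124)*(-200 - 41) + 415 = 69*(-241) + 415 = -16629 + 415 = -16214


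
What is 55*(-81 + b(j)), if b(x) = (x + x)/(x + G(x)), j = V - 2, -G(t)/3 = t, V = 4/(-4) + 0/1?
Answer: -4510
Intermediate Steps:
V = -1 (V = 4*(-1/4) + 0*1 = -1 + 0 = -1)
G(t) = -3*t
j = -3 (j = -1 - 2 = -3)
b(x) = -1 (b(x) = (x + x)/(x - 3*x) = (2*x)/((-2*x)) = (2*x)*(-1/(2*x)) = -1)
55*(-81 + b(j)) = 55*(-81 - 1) = 55*(-82) = -4510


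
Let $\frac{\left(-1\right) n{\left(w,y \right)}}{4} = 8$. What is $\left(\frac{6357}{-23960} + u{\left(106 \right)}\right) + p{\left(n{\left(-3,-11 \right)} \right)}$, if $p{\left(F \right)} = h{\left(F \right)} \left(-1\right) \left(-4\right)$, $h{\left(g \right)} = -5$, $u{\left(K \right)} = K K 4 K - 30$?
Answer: $\frac{114145769083}{23960} \approx 4.764 \cdot 10^{6}$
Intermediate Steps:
$n{\left(w,y \right)} = -32$ ($n{\left(w,y \right)} = \left(-4\right) 8 = -32$)
$u{\left(K \right)} = -30 + 4 K^{3}$ ($u{\left(K \right)} = K^{2} \cdot 4 K - 30 = 4 K^{2} K - 30 = 4 K^{3} - 30 = -30 + 4 K^{3}$)
$p{\left(F \right)} = -20$ ($p{\left(F \right)} = \left(-5\right) \left(-1\right) \left(-4\right) = 5 \left(-4\right) = -20$)
$\left(\frac{6357}{-23960} + u{\left(106 \right)}\right) + p{\left(n{\left(-3,-11 \right)} \right)} = \left(\frac{6357}{-23960} - \left(30 - 4 \cdot 106^{3}\right)\right) - 20 = \left(6357 \left(- \frac{1}{23960}\right) + \left(-30 + 4 \cdot 1191016\right)\right) - 20 = \left(- \frac{6357}{23960} + \left(-30 + 4764064\right)\right) - 20 = \left(- \frac{6357}{23960} + 4764034\right) - 20 = \frac{114146248283}{23960} - 20 = \frac{114145769083}{23960}$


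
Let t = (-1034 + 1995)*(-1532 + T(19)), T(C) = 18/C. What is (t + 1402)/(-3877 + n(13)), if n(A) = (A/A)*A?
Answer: 997459/2622 ≈ 380.42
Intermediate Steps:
t = -27955490/19 (t = (-1034 + 1995)*(-1532 + 18/19) = 961*(-1532 + 18*(1/19)) = 961*(-1532 + 18/19) = 961*(-29090/19) = -27955490/19 ≈ -1.4713e+6)
n(A) = A (n(A) = 1*A = A)
(t + 1402)/(-3877 + n(13)) = (-27955490/19 + 1402)/(-3877 + 13) = -27928852/19/(-3864) = -27928852/19*(-1/3864) = 997459/2622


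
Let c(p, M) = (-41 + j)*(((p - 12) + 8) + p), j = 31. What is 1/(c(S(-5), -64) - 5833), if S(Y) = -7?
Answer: -1/5653 ≈ -0.00017690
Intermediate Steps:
c(p, M) = 40 - 20*p (c(p, M) = (-41 + 31)*(((p - 12) + 8) + p) = -10*(((-12 + p) + 8) + p) = -10*((-4 + p) + p) = -10*(-4 + 2*p) = 40 - 20*p)
1/(c(S(-5), -64) - 5833) = 1/((40 - 20*(-7)) - 5833) = 1/((40 + 140) - 5833) = 1/(180 - 5833) = 1/(-5653) = -1/5653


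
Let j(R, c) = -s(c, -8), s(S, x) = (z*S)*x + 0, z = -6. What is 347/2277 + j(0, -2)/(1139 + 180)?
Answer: 676285/3003363 ≈ 0.22518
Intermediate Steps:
s(S, x) = -6*S*x (s(S, x) = (-6*S)*x + 0 = -6*S*x + 0 = -6*S*x)
j(R, c) = -48*c (j(R, c) = -(-6)*c*(-8) = -48*c)
347/2277 + j(0, -2)/(1139 + 180) = 347/2277 + (-48*(-2))/(1139 + 180) = 347*(1/2277) + 96/1319 = 347/2277 + 96*(1/1319) = 347/2277 + 96/1319 = 676285/3003363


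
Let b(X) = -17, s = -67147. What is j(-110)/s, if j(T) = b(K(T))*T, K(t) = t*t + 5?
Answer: -1870/67147 ≈ -0.027849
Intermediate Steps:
K(t) = 5 + t² (K(t) = t² + 5 = 5 + t²)
j(T) = -17*T
j(-110)/s = -17*(-110)/(-67147) = 1870*(-1/67147) = -1870/67147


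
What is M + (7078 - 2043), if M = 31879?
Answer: 36914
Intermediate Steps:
M + (7078 - 2043) = 31879 + (7078 - 2043) = 31879 + 5035 = 36914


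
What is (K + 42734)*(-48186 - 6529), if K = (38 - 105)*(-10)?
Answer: -2374849860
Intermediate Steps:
K = 670 (K = -67*(-10) = 670)
(K + 42734)*(-48186 - 6529) = (670 + 42734)*(-48186 - 6529) = 43404*(-54715) = -2374849860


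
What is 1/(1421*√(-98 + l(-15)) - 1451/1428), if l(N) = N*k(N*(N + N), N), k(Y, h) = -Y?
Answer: 2072028/27390301402410887 + 5795360928*√1663/27390301402410887 ≈ 8.6285e-6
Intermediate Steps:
l(N) = -2*N³ (l(N) = N*(-N*(N + N)) = N*(-N*2*N) = N*(-2*N²) = -2*N³)
1/(1421*√(-98 + l(-15)) - 1451/1428) = 1/(1421*√(-98 - 2*(-15)³) - 1451/1428) = 1/(1421*√(-98 - 2*(-3375)) - 1451*1/1428) = 1/(1421*√(-98 + 6750) - 1451/1428) = 1/(1421*√6652 - 1451/1428) = 1/(1421*(2*√1663) - 1451/1428) = 1/(2842*√1663 - 1451/1428) = 1/(-1451/1428 + 2842*√1663)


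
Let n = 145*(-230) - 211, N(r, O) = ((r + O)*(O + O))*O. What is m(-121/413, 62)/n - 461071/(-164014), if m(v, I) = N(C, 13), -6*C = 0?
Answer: 14753326315/5504473854 ≈ 2.6802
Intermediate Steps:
C = 0 (C = -⅙*0 = 0)
N(r, O) = 2*O²*(O + r) (N(r, O) = ((O + r)*(2*O))*O = (2*O*(O + r))*O = 2*O²*(O + r))
m(v, I) = 4394 (m(v, I) = 2*13²*(13 + 0) = 2*169*13 = 4394)
n = -33561 (n = -33350 - 211 = -33561)
m(-121/413, 62)/n - 461071/(-164014) = 4394/(-33561) - 461071/(-164014) = 4394*(-1/33561) - 461071*(-1/164014) = -4394/33561 + 461071/164014 = 14753326315/5504473854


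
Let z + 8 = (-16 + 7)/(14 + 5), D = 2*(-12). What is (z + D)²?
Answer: 380689/361 ≈ 1054.5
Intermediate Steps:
D = -24
z = -161/19 (z = -8 + (-16 + 7)/(14 + 5) = -8 - 9/19 = -161/19 ≈ -8.4737)
(z + D)² = (-161/19 - 24)² = (-617/19)² = 380689/361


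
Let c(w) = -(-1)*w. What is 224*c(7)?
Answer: 1568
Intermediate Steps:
c(w) = w
224*c(7) = 224*7 = 1568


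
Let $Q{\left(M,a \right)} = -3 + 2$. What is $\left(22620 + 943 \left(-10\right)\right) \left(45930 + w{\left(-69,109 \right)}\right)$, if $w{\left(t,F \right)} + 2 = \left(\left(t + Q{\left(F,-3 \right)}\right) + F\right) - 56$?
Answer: $605566090$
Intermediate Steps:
$Q{\left(M,a \right)} = -1$
$w{\left(t,F \right)} = -59 + F + t$ ($w{\left(t,F \right)} = -2 - \left(57 - F - t\right) = -2 + \left(-57 + F + t\right) = -59 + F + t$)
$\left(22620 + 943 \left(-10\right)\right) \left(45930 + w{\left(-69,109 \right)}\right) = \left(22620 + 943 \left(-10\right)\right) \left(45930 - 19\right) = \left(22620 - 9430\right) \left(45930 - 19\right) = 13190 \cdot 45911 = 605566090$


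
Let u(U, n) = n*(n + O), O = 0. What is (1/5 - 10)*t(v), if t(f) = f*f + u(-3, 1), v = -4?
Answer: -833/5 ≈ -166.60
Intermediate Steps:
u(U, n) = n² (u(U, n) = n*(n + 0) = n*n = n²)
t(f) = 1 + f² (t(f) = f*f + 1² = f² + 1 = 1 + f²)
(1/5 - 10)*t(v) = (1/5 - 10)*(1 + (-4)²) = (1*(⅕) - 10)*(1 + 16) = (⅕ - 10)*17 = -49/5*17 = -833/5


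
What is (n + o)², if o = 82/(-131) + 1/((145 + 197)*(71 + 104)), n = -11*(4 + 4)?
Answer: 482828152969340161/61471088122500 ≈ 7854.6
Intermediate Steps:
n = -88 (n = -11*8 = -88)
o = -4907569/7840350 (o = 82*(-1/131) + 1/(342*175) = -82/131 + (1/342)*(1/175) = -82/131 + 1/59850 = -4907569/7840350 ≈ -0.62594)
(n + o)² = (-88 - 4907569/7840350)² = (-694858369/7840350)² = 482828152969340161/61471088122500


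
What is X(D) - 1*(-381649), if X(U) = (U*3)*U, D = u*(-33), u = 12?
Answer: 852097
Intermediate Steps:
D = -396 (D = 12*(-33) = -396)
X(U) = 3*U² (X(U) = (3*U)*U = 3*U²)
X(D) - 1*(-381649) = 3*(-396)² - 1*(-381649) = 3*156816 + 381649 = 470448 + 381649 = 852097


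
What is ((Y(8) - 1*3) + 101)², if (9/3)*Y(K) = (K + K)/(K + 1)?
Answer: 7086244/729 ≈ 9720.5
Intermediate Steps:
Y(K) = 2*K/(3*(1 + K)) (Y(K) = ((K + K)/(K + 1))/3 = ((2*K)/(1 + K))/3 = (2*K/(1 + K))/3 = 2*K/(3*(1 + K)))
((Y(8) - 1*3) + 101)² = (((⅔)*8/(1 + 8) - 1*3) + 101)² = (((⅔)*8/9 - 3) + 101)² = (((⅔)*8*(⅑) - 3) + 101)² = ((16/27 - 3) + 101)² = (-65/27 + 101)² = (2662/27)² = 7086244/729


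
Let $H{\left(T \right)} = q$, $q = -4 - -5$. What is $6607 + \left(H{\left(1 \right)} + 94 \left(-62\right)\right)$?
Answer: $780$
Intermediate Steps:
$q = 1$ ($q = -4 + 5 = 1$)
$H{\left(T \right)} = 1$
$6607 + \left(H{\left(1 \right)} + 94 \left(-62\right)\right) = 6607 + \left(1 + 94 \left(-62\right)\right) = 6607 + \left(1 - 5828\right) = 6607 - 5827 = 780$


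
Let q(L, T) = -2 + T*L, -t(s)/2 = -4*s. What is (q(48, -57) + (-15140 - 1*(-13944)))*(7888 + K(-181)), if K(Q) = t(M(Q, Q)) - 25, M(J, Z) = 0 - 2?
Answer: -30870098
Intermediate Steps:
M(J, Z) = -2
t(s) = 8*s (t(s) = -(-8)*s = 8*s)
q(L, T) = -2 + L*T
K(Q) = -41 (K(Q) = 8*(-2) - 25 = -16 - 25 = -41)
(q(48, -57) + (-15140 - 1*(-13944)))*(7888 + K(-181)) = ((-2 + 48*(-57)) + (-15140 - 1*(-13944)))*(7888 - 41) = ((-2 - 2736) + (-15140 + 13944))*7847 = (-2738 - 1196)*7847 = -3934*7847 = -30870098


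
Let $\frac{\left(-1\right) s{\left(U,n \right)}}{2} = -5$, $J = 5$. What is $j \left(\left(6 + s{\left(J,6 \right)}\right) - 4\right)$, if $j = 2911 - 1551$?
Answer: $16320$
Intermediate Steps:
$s{\left(U,n \right)} = 10$ ($s{\left(U,n \right)} = \left(-2\right) \left(-5\right) = 10$)
$j = 1360$ ($j = 2911 - 1551 = 1360$)
$j \left(\left(6 + s{\left(J,6 \right)}\right) - 4\right) = 1360 \left(\left(6 + 10\right) - 4\right) = 1360 \left(16 - 4\right) = 1360 \cdot 12 = 16320$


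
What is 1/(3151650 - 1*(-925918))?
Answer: 1/4077568 ≈ 2.4524e-7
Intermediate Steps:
1/(3151650 - 1*(-925918)) = 1/(3151650 + 925918) = 1/4077568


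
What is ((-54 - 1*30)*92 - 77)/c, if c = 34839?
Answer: -1115/4977 ≈ -0.22403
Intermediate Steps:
((-54 - 1*30)*92 - 77)/c = ((-54 - 1*30)*92 - 77)/34839 = ((-54 - 30)*92 - 77)*(1/34839) = (-84*92 - 77)*(1/34839) = (-7728 - 77)*(1/34839) = -7805*1/34839 = -1115/4977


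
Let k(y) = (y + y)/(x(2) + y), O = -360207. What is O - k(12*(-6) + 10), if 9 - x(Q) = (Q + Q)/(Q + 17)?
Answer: -364171633/1011 ≈ -3.6021e+5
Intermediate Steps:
x(Q) = 9 - 2*Q/(17 + Q) (x(Q) = 9 - (Q + Q)/(Q + 17) = 9 - 2*Q/(17 + Q))
k(y) = 2*y/(167/19 + y) (k(y) = (y + y)/((153 + 7*2)/(17 + 2) + y) = (2*y)/((153 + 14)/19 + y) = (2*y)/((1/19)*167 + y) = (2*y)/(167/19 + y) = 2*y/(167/19 + y))
O - k(12*(-6) + 10) = -360207 - 38*(12*(-6) + 10)/(167 + 19*(12*(-6) + 10)) = -360207 - 38*(-72 + 10)/(167 + 19*(-72 + 10)) = -360207 - 38*(-62)/(167 + 19*(-62)) = -360207 - 38*(-62)/(167 - 1178) = -360207 - 38*(-62)/(-1011) = -360207 - 38*(-62)*(-1)/1011 = -360207 - 1*2356/1011 = -360207 - 2356/1011 = -364171633/1011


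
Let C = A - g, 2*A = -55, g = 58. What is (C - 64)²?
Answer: 89401/4 ≈ 22350.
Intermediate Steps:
A = -55/2 (A = (½)*(-55) = -55/2 ≈ -27.500)
C = -171/2 (C = -55/2 - 1*58 = -55/2 - 58 = -171/2 ≈ -85.500)
(C - 64)² = (-171/2 - 64)² = (-299/2)² = 89401/4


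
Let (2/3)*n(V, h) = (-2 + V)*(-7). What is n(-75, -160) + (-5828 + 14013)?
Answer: 17987/2 ≈ 8993.5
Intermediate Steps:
n(V, h) = 21 - 21*V/2 (n(V, h) = 3*((-2 + V)*(-7))/2 = 3*(14 - 7*V)/2 = 21 - 21*V/2)
n(-75, -160) + (-5828 + 14013) = (21 - 21/2*(-75)) + (-5828 + 14013) = (21 + 1575/2) + 8185 = 1617/2 + 8185 = 17987/2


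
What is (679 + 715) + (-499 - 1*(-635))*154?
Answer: 22338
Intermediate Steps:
(679 + 715) + (-499 - 1*(-635))*154 = 1394 + (-499 + 635)*154 = 1394 + 136*154 = 1394 + 20944 = 22338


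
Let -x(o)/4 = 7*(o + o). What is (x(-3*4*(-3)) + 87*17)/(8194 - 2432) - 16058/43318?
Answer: -57893981/124799158 ≈ -0.46390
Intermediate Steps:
x(o) = -56*o (x(o) = -28*(o + o) = -28*2*o = -56*o)
(x(-3*4*(-3)) + 87*17)/(8194 - 2432) - 16058/43318 = (-56*(-3*4)*(-3) + 87*17)/(8194 - 2432) - 16058/43318 = (-(-672)*(-3) + 1479)/5762 - 16058*1/43318 = (-56*36 + 1479)*(1/5762) - 8029/21659 = (-2016 + 1479)*(1/5762) - 8029/21659 = -537*1/5762 - 8029/21659 = -537/5762 - 8029/21659 = -57893981/124799158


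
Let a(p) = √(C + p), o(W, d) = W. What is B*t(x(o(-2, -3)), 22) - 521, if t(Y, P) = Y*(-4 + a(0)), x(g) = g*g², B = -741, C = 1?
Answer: -18305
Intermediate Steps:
a(p) = √(1 + p)
x(g) = g³
t(Y, P) = -3*Y (t(Y, P) = Y*(-4 + √(1 + 0)) = Y*(-4 + √1) = Y*(-4 + 1) = Y*(-3) = -3*Y)
B*t(x(o(-2, -3)), 22) - 521 = -(-2223)*(-2)³ - 521 = -(-2223)*(-8) - 521 = -741*24 - 521 = -17784 - 521 = -18305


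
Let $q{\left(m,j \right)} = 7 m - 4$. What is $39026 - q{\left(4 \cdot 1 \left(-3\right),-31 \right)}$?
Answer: $39114$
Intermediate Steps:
$q{\left(m,j \right)} = -4 + 7 m$
$39026 - q{\left(4 \cdot 1 \left(-3\right),-31 \right)} = 39026 - \left(-4 + 7 \cdot 4 \cdot 1 \left(-3\right)\right) = 39026 - \left(-4 + 7 \cdot 4 \left(-3\right)\right) = 39026 - \left(-4 + 7 \left(-12\right)\right) = 39026 - \left(-4 - 84\right) = 39026 - -88 = 39026 + 88 = 39114$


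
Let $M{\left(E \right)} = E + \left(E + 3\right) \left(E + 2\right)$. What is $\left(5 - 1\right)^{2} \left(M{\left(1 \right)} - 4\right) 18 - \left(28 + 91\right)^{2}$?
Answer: $-11569$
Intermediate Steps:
$M{\left(E \right)} = E + \left(2 + E\right) \left(3 + E\right)$ ($M{\left(E \right)} = E + \left(3 + E\right) \left(2 + E\right) = E + \left(2 + E\right) \left(3 + E\right)$)
$\left(5 - 1\right)^{2} \left(M{\left(1 \right)} - 4\right) 18 - \left(28 + 91\right)^{2} = \left(5 - 1\right)^{2} \left(\left(6 + 1^{2} + 6 \cdot 1\right) - 4\right) 18 - \left(28 + 91\right)^{2} = 4^{2} \left(\left(6 + 1 + 6\right) - 4\right) 18 - 119^{2} = 16 \left(13 - 4\right) 18 - 14161 = 16 \cdot 9 \cdot 18 - 14161 = 144 \cdot 18 - 14161 = 2592 - 14161 = -11569$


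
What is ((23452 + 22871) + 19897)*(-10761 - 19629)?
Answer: -2012425800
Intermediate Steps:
((23452 + 22871) + 19897)*(-10761 - 19629) = (46323 + 19897)*(-30390) = 66220*(-30390) = -2012425800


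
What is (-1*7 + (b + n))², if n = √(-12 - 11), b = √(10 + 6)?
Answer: (3 - I*√23)² ≈ -14.0 - 28.775*I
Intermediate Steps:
b = 4 (b = √16 = 4)
n = I*√23 (n = √(-23) = I*√23 ≈ 4.7958*I)
(-1*7 + (b + n))² = (-1*7 + (4 + I*√23))² = (-7 + (4 + I*√23))² = (-3 + I*√23)²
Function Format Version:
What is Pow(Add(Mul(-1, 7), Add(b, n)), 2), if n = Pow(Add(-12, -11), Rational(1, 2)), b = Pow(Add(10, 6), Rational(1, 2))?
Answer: Pow(Add(3, Mul(-1, I, Pow(23, Rational(1, 2)))), 2) ≈ Add(-14.000, Mul(-28.775, I))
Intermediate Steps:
b = 4 (b = Pow(16, Rational(1, 2)) = 4)
n = Mul(I, Pow(23, Rational(1, 2))) (n = Pow(-23, Rational(1, 2)) = Mul(I, Pow(23, Rational(1, 2))) ≈ Mul(4.7958, I))
Pow(Add(Mul(-1, 7), Add(b, n)), 2) = Pow(Add(Mul(-1, 7), Add(4, Mul(I, Pow(23, Rational(1, 2))))), 2) = Pow(Add(-7, Add(4, Mul(I, Pow(23, Rational(1, 2))))), 2) = Pow(Add(-3, Mul(I, Pow(23, Rational(1, 2)))), 2)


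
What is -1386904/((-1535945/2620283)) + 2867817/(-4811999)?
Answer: 17487189607189428103/7390965804055 ≈ 2.3660e+6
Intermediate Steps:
-1386904/((-1535945/2620283)) + 2867817/(-4811999) = -1386904/((-1535945*1/2620283)) + 2867817*(-1/4811999) = -1386904/(-1535945/2620283) - 2867817/4811999 = -1386904*(-2620283/1535945) - 2867817/4811999 = 3634080973832/1535945 - 2867817/4811999 = 17487189607189428103/7390965804055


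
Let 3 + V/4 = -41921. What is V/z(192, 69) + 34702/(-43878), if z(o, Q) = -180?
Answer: 306329947/329085 ≈ 930.85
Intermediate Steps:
V = -167696 (V = -12 + 4*(-41921) = -12 - 167684 = -167696)
V/z(192, 69) + 34702/(-43878) = -167696/(-180) + 34702/(-43878) = -167696*(-1/180) + 34702*(-1/43878) = 41924/45 - 17351/21939 = 306329947/329085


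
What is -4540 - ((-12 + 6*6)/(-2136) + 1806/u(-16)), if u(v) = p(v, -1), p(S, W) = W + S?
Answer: -6708269/1513 ≈ -4433.8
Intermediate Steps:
p(S, W) = S + W
u(v) = -1 + v (u(v) = v - 1 = -1 + v)
-4540 - ((-12 + 6*6)/(-2136) + 1806/u(-16)) = -4540 - ((-12 + 6*6)/(-2136) + 1806/(-1 - 16)) = -4540 - ((-12 + 36)*(-1/2136) + 1806/(-17)) = -4540 - (24*(-1/2136) + 1806*(-1/17)) = -4540 - (-1/89 - 1806/17) = -4540 - 1*(-160751/1513) = -4540 + 160751/1513 = -6708269/1513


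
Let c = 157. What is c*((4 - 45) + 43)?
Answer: 314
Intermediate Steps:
c*((4 - 45) + 43) = 157*((4 - 45) + 43) = 157*(-41 + 43) = 157*2 = 314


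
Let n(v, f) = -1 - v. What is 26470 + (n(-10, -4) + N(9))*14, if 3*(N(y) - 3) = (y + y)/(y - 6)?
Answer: 26666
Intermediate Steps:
N(y) = 3 + 2*y/(3*(-6 + y)) (N(y) = 3 + ((y + y)/(y - 6))/3 = 3 + ((2*y)/(-6 + y))/3 = 3 + (2*y/(-6 + y))/3 = 3 + 2*y/(3*(-6 + y)))
26470 + (n(-10, -4) + N(9))*14 = 26470 + ((-1 - 1*(-10)) + (-54 + 11*9)/(3*(-6 + 9)))*14 = 26470 + ((-1 + 10) + (1/3)*(-54 + 99)/3)*14 = 26470 + (9 + (1/3)*(1/3)*45)*14 = 26470 + (9 + 5)*14 = 26470 + 14*14 = 26470 + 196 = 26666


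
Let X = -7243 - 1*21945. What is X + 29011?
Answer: -177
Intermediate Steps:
X = -29188 (X = -7243 - 21945 = -29188)
X + 29011 = -29188 + 29011 = -177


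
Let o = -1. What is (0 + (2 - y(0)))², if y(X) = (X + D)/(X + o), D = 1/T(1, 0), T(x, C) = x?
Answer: 9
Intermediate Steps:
D = 1 (D = 1/1 = 1)
y(X) = (1 + X)/(-1 + X) (y(X) = (X + 1)/(X - 1) = (1 + X)/(-1 + X))
(0 + (2 - y(0)))² = (0 + (2 - (1 + 0)/(-1 + 0)))² = (0 + (2 - 1/(-1)))² = (0 + (2 - (-1)))² = (0 + (2 - 1*(-1)))² = (0 + (2 + 1))² = (0 + 3)² = 3² = 9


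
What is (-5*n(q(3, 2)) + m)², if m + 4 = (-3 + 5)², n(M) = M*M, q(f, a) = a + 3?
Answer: 15625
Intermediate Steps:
q(f, a) = 3 + a
n(M) = M²
m = 0 (m = -4 + (-3 + 5)² = -4 + 2² = -4 + 4 = 0)
(-5*n(q(3, 2)) + m)² = (-5*(3 + 2)² + 0)² = (-5*5² + 0)² = (-5*25 + 0)² = (-125 + 0)² = (-125)² = 15625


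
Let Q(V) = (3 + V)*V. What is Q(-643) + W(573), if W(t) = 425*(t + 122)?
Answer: 706895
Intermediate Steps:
W(t) = 51850 + 425*t (W(t) = 425*(122 + t) = 51850 + 425*t)
Q(V) = V*(3 + V)
Q(-643) + W(573) = -643*(3 - 643) + (51850 + 425*573) = -643*(-640) + (51850 + 243525) = 411520 + 295375 = 706895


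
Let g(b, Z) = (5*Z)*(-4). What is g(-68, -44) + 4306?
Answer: 5186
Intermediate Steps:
g(b, Z) = -20*Z
g(-68, -44) + 4306 = -20*(-44) + 4306 = 880 + 4306 = 5186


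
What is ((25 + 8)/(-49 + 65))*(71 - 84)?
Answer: -429/16 ≈ -26.813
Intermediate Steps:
((25 + 8)/(-49 + 65))*(71 - 84) = (33/16)*(-13) = -429/16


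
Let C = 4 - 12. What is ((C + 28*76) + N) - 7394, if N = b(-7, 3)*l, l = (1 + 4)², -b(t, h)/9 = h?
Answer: -5949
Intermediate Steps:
b(t, h) = -9*h
C = -8
l = 25 (l = 5² = 25)
N = -675 (N = -9*3*25 = -27*25 = -675)
((C + 28*76) + N) - 7394 = ((-8 + 28*76) - 675) - 7394 = ((-8 + 2128) - 675) - 7394 = (2120 - 675) - 7394 = 1445 - 7394 = -5949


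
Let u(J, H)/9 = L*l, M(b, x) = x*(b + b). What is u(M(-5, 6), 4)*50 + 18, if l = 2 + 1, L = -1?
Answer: -1332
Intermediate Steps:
M(b, x) = 2*b*x (M(b, x) = x*(2*b) = 2*b*x)
l = 3
u(J, H) = -27 (u(J, H) = 9*(-1*3) = 9*(-3) = -27)
u(M(-5, 6), 4)*50 + 18 = -27*50 + 18 = -1350 + 18 = -1332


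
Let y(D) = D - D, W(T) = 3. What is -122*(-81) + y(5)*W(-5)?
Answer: 9882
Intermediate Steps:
y(D) = 0
-122*(-81) + y(5)*W(-5) = -122*(-81) + 0*3 = 9882 + 0 = 9882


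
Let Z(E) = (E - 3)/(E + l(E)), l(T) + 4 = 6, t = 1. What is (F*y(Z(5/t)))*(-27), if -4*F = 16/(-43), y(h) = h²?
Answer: -432/2107 ≈ -0.20503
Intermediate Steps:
l(T) = 2 (l(T) = -4 + 6 = 2)
Z(E) = (-3 + E)/(2 + E) (Z(E) = (E - 3)/(E + 2) = (-3 + E)/(2 + E))
F = 4/43 (F = -4/(-43) = -4*(-1)/43 = -¼*(-16/43) = 4/43 ≈ 0.093023)
(F*y(Z(5/t)))*(-27) = (4*((-3 + 5/1)/(2 + 5/1))²/43)*(-27) = (4*((-3 + 5*1)/(2 + 5*1))²/43)*(-27) = (4*((-3 + 5)/(2 + 5))²/43)*(-27) = (4*(2/7)²/43)*(-27) = ((4/43)*(4/49))*(-27) = (16/2107)*(-27) = -432/2107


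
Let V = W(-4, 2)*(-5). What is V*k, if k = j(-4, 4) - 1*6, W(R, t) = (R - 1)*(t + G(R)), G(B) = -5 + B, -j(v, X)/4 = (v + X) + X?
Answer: 3850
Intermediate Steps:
j(v, X) = -8*X - 4*v (j(v, X) = -4*((v + X) + X) = -4*((X + v) + X) = -4*(v + 2*X) = -8*X - 4*v)
W(R, t) = (-1 + R)*(-5 + R + t) (W(R, t) = (R - 1)*(t + (-5 + R)) = (-1 + R)*(-5 + R + t))
k = -22 (k = (-8*4 - 4*(-4)) - 1*6 = (-32 + 16) - 6 = -16 - 6 = -22)
V = -175 (V = (5 - 1*(-4) - 1*2 - 4*2 - 4*(-5 - 4))*(-5) = (5 + 4 - 2 - 8 - 4*(-9))*(-5) = (5 + 4 - 2 - 8 + 36)*(-5) = 35*(-5) = -175)
V*k = -175*(-22) = 3850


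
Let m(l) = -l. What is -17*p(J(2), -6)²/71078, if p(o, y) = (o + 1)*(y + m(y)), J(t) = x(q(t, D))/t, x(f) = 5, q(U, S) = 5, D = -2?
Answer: 0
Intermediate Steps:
J(t) = 5/t
p(o, y) = 0 (p(o, y) = (o + 1)*(y - y) = (1 + o)*0 = 0)
-17*p(J(2), -6)²/71078 = -17*0²/71078 = -17*0*(1/71078) = 0*(1/71078) = 0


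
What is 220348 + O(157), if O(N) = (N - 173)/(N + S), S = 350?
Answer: 111716420/507 ≈ 2.2035e+5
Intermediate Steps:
O(N) = (-173 + N)/(350 + N) (O(N) = (N - 173)/(N + 350) = (-173 + N)/(350 + N))
220348 + O(157) = 220348 + (-173 + 157)/(350 + 157) = 220348 - 16/507 = 111716420/507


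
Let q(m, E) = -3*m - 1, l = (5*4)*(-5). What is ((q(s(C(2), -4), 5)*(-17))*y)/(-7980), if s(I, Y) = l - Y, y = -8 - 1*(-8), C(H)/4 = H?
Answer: 0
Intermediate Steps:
l = -100 (l = 20*(-5) = -100)
C(H) = 4*H
y = 0 (y = -8 + 8 = 0)
s(I, Y) = -100 - Y
q(m, E) = -1 - 3*m
((q(s(C(2), -4), 5)*(-17))*y)/(-7980) = (((-1 - 3*(-100 - 1*(-4)))*(-17))*0)/(-7980) = (((-1 - 3*(-100 + 4))*(-17))*0)*(-1/7980) = (((-1 - 3*(-96))*(-17))*0)*(-1/7980) = (((-1 + 288)*(-17))*0)*(-1/7980) = ((287*(-17))*0)*(-1/7980) = -4879*0*(-1/7980) = 0*(-1/7980) = 0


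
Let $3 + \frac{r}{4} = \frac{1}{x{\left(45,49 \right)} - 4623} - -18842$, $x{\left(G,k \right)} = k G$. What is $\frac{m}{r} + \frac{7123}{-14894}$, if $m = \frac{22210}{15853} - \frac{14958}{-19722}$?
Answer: $- \frac{8453415616483716938}{17676922206505561417} \approx -0.47822$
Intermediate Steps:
$x{\left(G,k \right)} = G k$
$m = \frac{112525799}{52108811}$ ($m = 22210 \cdot \frac{1}{15853} - - \frac{2493}{3287} = \frac{22210}{15853} + \frac{2493}{3287} = \frac{112525799}{52108811} \approx 2.1594$)
$r = \frac{91105402}{1209}$ ($r = -12 + 4 \left(\frac{1}{45 \cdot 49 - 4623} - -18842\right) = -12 + 4 \left(\frac{1}{2205 - 4623} + 18842\right) = -12 + 4 \left(\frac{1}{-2418} + 18842\right) = -12 + 4 \left(- \frac{1}{2418} + 18842\right) = -12 + 4 \cdot \frac{45559955}{2418} = -12 + \frac{91119910}{1209} = \frac{91105402}{1209} \approx 75356.0$)
$\frac{m}{r} + \frac{7123}{-14894} = \frac{112525799}{52108811 \cdot \frac{91105402}{1209}} + \frac{7123}{-14894} = \frac{112525799}{52108811} \cdot \frac{1209}{91105402} + 7123 \left(- \frac{1}{14894}\right) = \frac{136043690991}{4747394173897022} - \frac{7123}{14894} = - \frac{8453415616483716938}{17676922206505561417}$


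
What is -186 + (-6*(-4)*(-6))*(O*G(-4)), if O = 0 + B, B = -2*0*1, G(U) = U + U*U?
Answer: -186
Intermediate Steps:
G(U) = U + U²
B = 0 (B = 0*1 = 0)
O = 0 (O = 0 + 0 = 0)
-186 + (-6*(-4)*(-6))*(O*G(-4)) = -186 + (-6*(-4)*(-6))*(0*(-4*(1 - 4))) = -186 + (24*(-6))*(0*(-4*(-3))) = -186 - 0*12 = -186 - 144*0 = -186 + 0 = -186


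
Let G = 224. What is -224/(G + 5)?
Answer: -224/229 ≈ -0.97817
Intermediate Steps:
-224/(G + 5) = -224/(224 + 5) = -224/229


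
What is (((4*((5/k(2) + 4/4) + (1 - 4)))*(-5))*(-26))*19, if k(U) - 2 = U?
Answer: -7410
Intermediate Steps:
k(U) = 2 + U
(((4*((5/k(2) + 4/4) + (1 - 4)))*(-5))*(-26))*19 = (((4*((5/(2 + 2) + 4/4) + (1 - 4)))*(-5))*(-26))*19 = (((4*((5/4 + 4*(1/4)) - 3))*(-5))*(-26))*19 = (((4*((5*(1/4) + 1) - 3))*(-5))*(-26))*19 = (((4*((5/4 + 1) - 3))*(-5))*(-26))*19 = (((4*(9/4 - 3))*(-5))*(-26))*19 = (((4*(-3/4))*(-5))*(-26))*19 = (-3*(-5)*(-26))*19 = (15*(-26))*19 = -390*19 = -7410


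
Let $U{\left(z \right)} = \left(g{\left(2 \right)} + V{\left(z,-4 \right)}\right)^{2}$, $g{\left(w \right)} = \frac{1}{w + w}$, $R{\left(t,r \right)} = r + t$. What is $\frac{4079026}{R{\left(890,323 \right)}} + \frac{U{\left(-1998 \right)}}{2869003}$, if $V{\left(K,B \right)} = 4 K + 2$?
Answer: $\frac{188482736424301}{55681610224} \approx 3385.0$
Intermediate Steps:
$V{\left(K,B \right)} = 2 + 4 K$
$g{\left(w \right)} = \frac{1}{2 w}$
$U{\left(z \right)} = \left(\frac{9}{4} + 4 z\right)^{2}$ ($U{\left(z \right)} = \left(\frac{1}{2 \cdot 2} + \left(2 + 4 z\right)\right)^{2} = \left(\frac{1}{2} \cdot \frac{1}{2} + \left(2 + 4 z\right)\right)^{2} = \left(\frac{1}{4} + \left(2 + 4 z\right)\right)^{2} = \left(\frac{9}{4} + 4 z\right)^{2}$)
$\frac{4079026}{R{\left(890,323 \right)}} + \frac{U{\left(-1998 \right)}}{2869003} = \frac{4079026}{323 + 890} + \frac{\frac{1}{16} \left(9 + 16 \left(-1998\right)\right)^{2}}{2869003} = \frac{4079026}{1213} + \frac{\left(9 - 31968\right)^{2}}{16} \cdot \frac{1}{2869003} = 4079026 \cdot \frac{1}{1213} + \frac{\left(-31959\right)^{2}}{16} \cdot \frac{1}{2869003} = \frac{4079026}{1213} + \frac{1}{16} \cdot 1021377681 \cdot \frac{1}{2869003} = \frac{4079026}{1213} + \frac{1021377681}{16} \cdot \frac{1}{2869003} = \frac{4079026}{1213} + \frac{1021377681}{45904048} = \frac{188482736424301}{55681610224}$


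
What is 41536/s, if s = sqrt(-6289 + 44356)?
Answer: 41536*sqrt(38067)/38067 ≈ 212.89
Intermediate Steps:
s = sqrt(38067) ≈ 195.11
41536/s = 41536/(sqrt(38067)) = 41536*(sqrt(38067)/38067) = 41536*sqrt(38067)/38067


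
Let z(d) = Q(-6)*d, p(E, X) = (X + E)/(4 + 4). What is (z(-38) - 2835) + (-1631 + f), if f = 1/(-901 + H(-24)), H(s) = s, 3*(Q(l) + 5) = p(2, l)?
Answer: -11848328/2775 ≈ -4269.7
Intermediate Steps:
p(E, X) = E/8 + X/8 (p(E, X) = (E + X)/8 = (E + X)*(⅛) = E/8 + X/8)
Q(l) = -59/12 + l/24 (Q(l) = -5 + ((⅛)*2 + l/8)/3 = -5 + (¼ + l/8)/3 = -5 + (1/12 + l/24) = -59/12 + l/24)
f = -1/925 (f = 1/(-901 - 24) = 1/(-925) = -1/925 ≈ -0.0010811)
z(d) = -31*d/6 (z(d) = (-59/12 + (1/24)*(-6))*d = (-59/12 - ¼)*d = -31*d/6)
(z(-38) - 2835) + (-1631 + f) = (-31/6*(-38) - 2835) + (-1631 - 1/925) = (589/3 - 2835) - 1508676/925 = -7916/3 - 1508676/925 = -11848328/2775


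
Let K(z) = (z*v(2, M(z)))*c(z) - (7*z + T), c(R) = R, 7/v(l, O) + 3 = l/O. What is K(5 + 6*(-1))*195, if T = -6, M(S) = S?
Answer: 2262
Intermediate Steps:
v(l, O) = 7/(-3 + l/O)
K(z) = 6 - 7*z + 7*z³/(2 - 3*z) (K(z) = (z*(7*z/(2 - 3*z)))*z - (7*z - 6) = (7*z²/(2 - 3*z))*z - (-6 + 7*z) = 7*z³/(2 - 3*z) + (6 - 7*z) = 6 - 7*z + 7*z³/(2 - 3*z))
K(5 + 6*(-1))*195 = ((-7*(5 + 6*(-1))³ + (-2 + 3*(5 + 6*(-1)))*(6 - 7*(5 + 6*(-1))))/(-2 + 3*(5 + 6*(-1))))*195 = ((-7*(5 - 6)³ + (-2 + 3*(5 - 6))*(6 - 7*(5 - 6)))/(-2 + 3*(5 - 6)))*195 = ((-7*(-1)³ + (-2 + 3*(-1))*(6 - 7*(-1)))/(-2 + 3*(-1)))*195 = ((-7*(-1) + (-2 - 3)*(6 + 7))/(-2 - 3))*195 = ((7 - 5*13)/(-5))*195 = -(7 - 65)/5*195 = -⅕*(-58)*195 = (58/5)*195 = 2262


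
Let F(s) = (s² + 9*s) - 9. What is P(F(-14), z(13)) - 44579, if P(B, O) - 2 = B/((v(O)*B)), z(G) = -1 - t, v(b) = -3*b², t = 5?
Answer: -4814317/108 ≈ -44577.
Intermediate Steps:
F(s) = -9 + s² + 9*s
z(G) = -6 (z(G) = -1 - 1*5 = -1 - 5 = -6)
P(B, O) = 2 - 1/(3*O²) (P(B, O) = 2 + B/(((-3*O²)*B)) = 2 + B/((-3*B*O²)) = 2 + B*(-1/(3*B*O²)) = 2 - 1/(3*O²))
P(F(-14), z(13)) - 44579 = (2 - ⅓/(-6)²) - 44579 = (2 - ⅓*1/36) - 44579 = (2 - 1/108) - 44579 = 215/108 - 44579 = -4814317/108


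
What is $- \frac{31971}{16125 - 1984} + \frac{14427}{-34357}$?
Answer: $- \frac{1302439854}{485842337} \approx -2.6808$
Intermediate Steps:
$- \frac{31971}{16125 - 1984} + \frac{14427}{-34357} = - \frac{31971}{16125 - 1984} + 14427 \left(- \frac{1}{34357}\right) = - \frac{31971}{14141} - \frac{14427}{34357} = - \frac{1302439854}{485842337}$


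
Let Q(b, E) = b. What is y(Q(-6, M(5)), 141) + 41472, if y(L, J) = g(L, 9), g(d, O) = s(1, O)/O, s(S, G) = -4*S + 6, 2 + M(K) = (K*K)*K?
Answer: 373250/9 ≈ 41472.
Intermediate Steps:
M(K) = -2 + K**3 (M(K) = -2 + (K*K)*K = -2 + K**2*K = -2 + K**3)
s(S, G) = 6 - 4*S
g(d, O) = 2/O (g(d, O) = (6 - 4*1)/O = (6 - 4)/O = 2/O)
y(L, J) = 2/9
y(Q(-6, M(5)), 141) + 41472 = 2/9 + 41472 = 373250/9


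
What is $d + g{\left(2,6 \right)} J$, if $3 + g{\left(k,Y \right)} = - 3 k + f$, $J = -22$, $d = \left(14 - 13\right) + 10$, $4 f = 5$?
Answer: $\frac{363}{2} \approx 181.5$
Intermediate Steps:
$f = \frac{5}{4}$ ($f = \frac{1}{4} \cdot 5 = \frac{5}{4} \approx 1.25$)
$d = 11$ ($d = 1 + 10 = 11$)
$g{\left(k,Y \right)} = - \frac{7}{4} - 3 k$ ($g{\left(k,Y \right)} = -3 - \left(- \frac{5}{4} + 3 k\right) = - \frac{7}{4} - 3 k$)
$d + g{\left(2,6 \right)} J = 11 + \left(- \frac{7}{4} - 6\right) \left(-22\right) = 11 - - \frac{341}{2} = 11 + \frac{341}{2} = \frac{363}{2}$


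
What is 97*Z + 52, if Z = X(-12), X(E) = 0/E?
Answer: 52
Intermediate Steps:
X(E) = 0
Z = 0
97*Z + 52 = 97*0 + 52 = 0 + 52 = 52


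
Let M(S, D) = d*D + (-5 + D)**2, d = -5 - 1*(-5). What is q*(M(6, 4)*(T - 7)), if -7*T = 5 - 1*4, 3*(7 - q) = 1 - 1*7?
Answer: -450/7 ≈ -64.286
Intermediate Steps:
d = 0 (d = -5 + 5 = 0)
M(S, D) = (-5 + D)**2 (M(S, D) = 0*D + (-5 + D)**2 = 0 + (-5 + D)**2 = (-5 + D)**2)
q = 9 (q = 7 - (1 - 1*7)/3 = 7 - (1 - 7)/3 = 7 - 1/3*(-6) = 7 + 2 = 9)
T = -1/7 (T = -(5 - 1*4)/7 = -(5 - 4)/7 = -1/7*1 = -1/7 ≈ -0.14286)
q*(M(6, 4)*(T - 7)) = 9*((-5 + 4)**2*(-1/7 - 7)) = 9*((-1)**2*(-50/7)) = 9*(1*(-50/7)) = 9*(-50/7) = -450/7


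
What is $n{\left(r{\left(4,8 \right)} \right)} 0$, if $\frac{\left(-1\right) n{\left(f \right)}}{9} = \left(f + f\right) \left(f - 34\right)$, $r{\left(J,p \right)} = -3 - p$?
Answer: $0$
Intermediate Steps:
$n{\left(f \right)} = - 18 f \left(-34 + f\right)$ ($n{\left(f \right)} = - 9 \left(f + f\right) \left(f - 34\right) = - 9 \cdot 2 f \left(-34 + f\right) = - 18 f \left(-34 + f\right)$)
$n{\left(r{\left(4,8 \right)} \right)} 0 = 18 \left(-3 - 8\right) \left(34 - \left(-3 - 8\right)\right) 0 = 18 \left(-11\right) \left(34 - -11\right) 0 = 18 \left(-11\right) \left(34 + 11\right) 0 = 18 \left(-11\right) 45 \cdot 0 = \left(-8910\right) 0 = 0$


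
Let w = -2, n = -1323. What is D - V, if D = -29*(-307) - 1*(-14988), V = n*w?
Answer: 21245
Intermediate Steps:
V = 2646 (V = -1323*(-2) = 2646)
D = 23891 (D = 8903 + 14988 = 23891)
D - V = 23891 - 1*2646 = 23891 - 2646 = 21245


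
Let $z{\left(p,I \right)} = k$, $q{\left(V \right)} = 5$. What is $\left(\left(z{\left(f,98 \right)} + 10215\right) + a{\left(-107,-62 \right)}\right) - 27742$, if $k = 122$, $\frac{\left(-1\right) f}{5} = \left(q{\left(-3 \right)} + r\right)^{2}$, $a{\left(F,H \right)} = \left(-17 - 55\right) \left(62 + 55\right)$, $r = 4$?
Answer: $-25829$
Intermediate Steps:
$a{\left(F,H \right)} = -8424$ ($a{\left(F,H \right)} = \left(-72\right) 117 = -8424$)
$f = -405$ ($f = - 5 \left(5 + 4\right)^{2} = - 5 \cdot 9^{2} = \left(-5\right) 81 = -405$)
$z{\left(p,I \right)} = 122$
$\left(\left(z{\left(f,98 \right)} + 10215\right) + a{\left(-107,-62 \right)}\right) - 27742 = \left(\left(122 + 10215\right) - 8424\right) - 27742 = \left(10337 - 8424\right) - 27742 = 1913 - 27742 = -25829$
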